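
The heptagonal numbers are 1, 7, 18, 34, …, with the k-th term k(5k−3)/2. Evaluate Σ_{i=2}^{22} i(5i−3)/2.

Σ i(5i−3)/2 = (5Σi² − 3Σi) / 2 over i = 2..22.
Σi = 253 − 1 = 252 and Σi² = 3795 − 1 = 3794.
(5·3794 − 3·252) / 2 = 18214/2 = 9107.

9107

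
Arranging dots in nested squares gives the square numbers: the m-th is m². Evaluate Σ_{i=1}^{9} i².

Σ_{i=1}^{9} i² = 9·10·19/6 = 285.

285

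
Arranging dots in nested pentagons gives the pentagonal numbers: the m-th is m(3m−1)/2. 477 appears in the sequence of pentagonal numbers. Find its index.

Set n(3n−1)/2 = 477, giving 3n² − n − 954 = 0.
The discriminant is 1 + 24·477 = 11449, and √11449 = 107.
So n = (1 + 107) / 6 = 108/6 = 18.

18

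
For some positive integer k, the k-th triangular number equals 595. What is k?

Set n(n+1)/2 = 595, giving n² + n − 1190 = 0.
So n = (-1 + 69) / 2 = 68/2 = 34.

34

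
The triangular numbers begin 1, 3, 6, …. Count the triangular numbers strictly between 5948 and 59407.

236

The n-th triangular number is n(n+1)/2.
Smallest index with value > 5948: n = 109 (giving 5995).
Largest index with value < 59407: n = 344 (giving 59340).
Indices 109 through 344: 236 terms.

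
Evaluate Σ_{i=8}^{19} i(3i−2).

6666

Σ i(3i−2) = 3Σi² − 2Σi over i = 8..19.
Σi = 190 − 28 = 162 and Σi² = 2470 − 140 = 2330.
3·2330 − 2·162 = 6666.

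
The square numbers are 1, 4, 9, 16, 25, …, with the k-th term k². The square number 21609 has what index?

We need n² = 21609, so n = √21609 = 147.
Check: 147² = 21609. ✓

147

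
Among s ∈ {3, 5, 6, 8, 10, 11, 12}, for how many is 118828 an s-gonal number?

s = 3: P(3, 487) = 118828. ✓
s = 5: P(5, 281) = 118301 and P(5, 282) = 119145; 118828 is not s-gonal.
s = 6: P(6, 244) = 118828. ✓
s = 8: P(8, 199) = 118405 and P(8, 200) = 119600; 118828 is not s-gonal.
s = 10: P(10, 172) = 117820 and P(10, 173) = 119197; 118828 is not s-gonal.
s = 11: P(11, 162) = 117531 and P(11, 163) = 118990; 118828 is not s-gonal.
s = 12: P(12, 154) = 117964 and P(12, 155) = 119505; 118828 is not s-gonal.
Hits: s ∈ {3, 6} → 2.

2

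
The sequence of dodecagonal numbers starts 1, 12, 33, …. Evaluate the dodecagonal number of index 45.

9945

The 45th dodecagonal number is n(5n−4) with n = 45.
45·(5·45 − 4) = 45·221 = 9945.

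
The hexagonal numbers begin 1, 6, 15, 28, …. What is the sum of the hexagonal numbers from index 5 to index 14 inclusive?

1875

Σ i(2i−1) = 2Σi² − Σi over i = 5..14.
Σi = 105 − 10 = 95 and Σi² = 1015 − 30 = 985.
2·985 − 1·95 = 1875.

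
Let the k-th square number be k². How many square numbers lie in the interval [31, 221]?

9

The n-th square number is n².
Smallest index with value ≥ 31: n = 6 (giving 36).
Largest index with value ≤ 221: n = 14 (giving 196).
Indices 6 through 14: 9 terms.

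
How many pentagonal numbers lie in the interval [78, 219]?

The n-th pentagonal number is n(3n−1)/2.
Smallest index with value ≥ 78: n = 8 (giving 92).
Largest index with value ≤ 219: n = 12 (giving 210).
Indices 8 through 12: 5 terms.

5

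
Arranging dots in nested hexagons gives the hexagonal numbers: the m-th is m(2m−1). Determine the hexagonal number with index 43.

3655

The 43rd hexagonal number is n(2n−1) with n = 43.
43·(2·43 − 1) = 43·85 = 3655.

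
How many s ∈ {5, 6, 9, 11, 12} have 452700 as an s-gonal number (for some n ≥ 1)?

s = 5: P(5, 549) = 451827 and P(5, 550) = 453475; 452700 is not s-gonal.
s = 6: P(6, 476) = 452676 and P(6, 477) = 454581; 452700 is not s-gonal.
s = 9: P(9, 360) = 452700. ✓
s = 11: P(11, 317) = 451091 and P(11, 318) = 453945; 452700 is not s-gonal.
s = 12: P(12, 301) = 451801 and P(12, 302) = 454812; 452700 is not s-gonal.
Hits: s ∈ {9} → 1.

1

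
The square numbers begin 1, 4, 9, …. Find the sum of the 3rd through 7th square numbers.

Σ_{i=3}^{7} i² = 140 − 5 = 135.

135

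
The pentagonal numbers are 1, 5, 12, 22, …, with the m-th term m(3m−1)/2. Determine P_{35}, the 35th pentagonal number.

1820

The 35th pentagonal number is n(3n−1)/2 with n = 35.
35·(3·35 − 1)/2 = 35·104/2 = 35·52 = 1820.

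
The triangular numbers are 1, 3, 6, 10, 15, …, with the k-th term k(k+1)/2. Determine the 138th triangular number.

The 138th triangular number is n(n+1)/2 with n = 138.
138·139/2 = 19182/2 = 9591.

9591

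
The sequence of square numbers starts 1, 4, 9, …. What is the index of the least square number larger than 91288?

Solve n² > 91288 for integer n.
The largest n with value ≤ 91288 is 302 (since 91204 ≤ 91288 < 91809), so the first above is n = 303, value 91809.

303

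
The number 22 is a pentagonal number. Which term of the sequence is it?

4

Set n(3n−1)/2 = 22, giving 3n² − n − 44 = 0.
The discriminant is 1 + 24·22 = 529, and √529 = 23.
So n = (1 + 23) / 6 = 24/6 = 4.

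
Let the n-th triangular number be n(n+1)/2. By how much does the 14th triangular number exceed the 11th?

14·15/2 = 105 and 11·12/2 = 66.
Difference: 105 − 66 = 39.

39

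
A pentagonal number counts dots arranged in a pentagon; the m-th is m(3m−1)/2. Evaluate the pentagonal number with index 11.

176

The 11th pentagonal number is n(3n−1)/2 with n = 11.
11·(3·11 − 1)/2 = 11·32/2 = 11·16 = 176.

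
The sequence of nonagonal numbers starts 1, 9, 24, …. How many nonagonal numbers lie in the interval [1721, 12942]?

39

The n-th nonagonal number is n(7n−5)/2.
Smallest index with value ≥ 1721: n = 23 (giving 1794).
Largest index with value ≤ 12942: n = 61 (giving 12871).
Indices 23 through 61: 39 terms.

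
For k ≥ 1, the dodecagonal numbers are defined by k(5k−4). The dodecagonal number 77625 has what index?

Set n(5n−4) = 77625, giving 5n² − 4n − 77625 = 0.
The discriminant is 16 + 20·77625 = 1552516, and √1552516 = 1246.
So n = (4 + 1246) / 10 = 1250/10 = 125.
Check: 125·(5·125 − 4) = 77625. ✓

125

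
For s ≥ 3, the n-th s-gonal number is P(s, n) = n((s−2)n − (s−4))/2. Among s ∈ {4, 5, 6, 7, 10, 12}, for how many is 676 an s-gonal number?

s = 4: P(4, 26) = 676. ✓
s = 5: P(5, 21) = 651 and P(5, 22) = 715; 676 is not s-gonal.
s = 6: P(6, 18) = 630 and P(6, 19) = 703; 676 is not s-gonal.
s = 7: P(7, 16) = 616 and P(7, 17) = 697; 676 is not s-gonal.
s = 10: P(10, 13) = 637 and P(10, 14) = 742; 676 is not s-gonal.
s = 12: P(12, 12) = 672 and P(12, 13) = 793; 676 is not s-gonal.
Hits: s ∈ {4} → 1.

1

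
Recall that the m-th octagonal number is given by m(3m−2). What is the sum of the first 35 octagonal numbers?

Σ i(3i−2) = 3Σi² − 2Σi over i = 1..35.
Σi = 630 and Σi² = 14910.
3·14910 − 2·630 = 43470.

43470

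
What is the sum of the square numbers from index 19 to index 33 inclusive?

Σ_{i=19}^{33} i² = 12529 − 2109 = 10420.

10420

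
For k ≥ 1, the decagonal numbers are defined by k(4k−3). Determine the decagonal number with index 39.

The 39th decagonal number is n(4n−3) with n = 39.
39·(4·39 − 3) = 39·153 = 5967.

5967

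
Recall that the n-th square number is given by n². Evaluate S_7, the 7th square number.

49

7² = 49.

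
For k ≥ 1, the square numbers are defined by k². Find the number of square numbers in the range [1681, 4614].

27

The n-th square number is n².
Smallest index with value ≥ 1681: n = 41 (giving 1681).
Largest index with value ≤ 4614: n = 67 (giving 4489).
Indices 41 through 67: 27 terms.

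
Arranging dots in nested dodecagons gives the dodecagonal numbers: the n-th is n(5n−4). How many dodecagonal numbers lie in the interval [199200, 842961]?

212

The n-th dodecagonal number is n(5n−4).
Smallest index with value ≥ 199200: n = 200 (giving 199200).
Largest index with value ≤ 842961: n = 411 (giving 842961).
Indices 200 through 411: 212 terms.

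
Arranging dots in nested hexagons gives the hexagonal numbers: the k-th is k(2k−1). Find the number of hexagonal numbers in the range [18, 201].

7

The n-th hexagonal number is n(2n−1).
Smallest index with value ≥ 18: n = 4 (giving 28).
Largest index with value ≤ 201: n = 10 (giving 190).
Indices 4 through 10: 7 terms.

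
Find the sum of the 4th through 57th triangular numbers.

Σ i(i+1)/2 = (Σi² + Σi) / 2 over i = 4..57.
Σi = 1653 − 6 = 1647 and Σi² = 63365 − 14 = 63351.
(1·63351 + 1·1647) / 2 = 64998/2 = 32499.

32499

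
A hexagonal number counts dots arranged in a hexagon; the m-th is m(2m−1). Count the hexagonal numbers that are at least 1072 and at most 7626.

The n-th hexagonal number is n(2n−1).
Smallest index with value ≥ 1072: n = 24 (giving 1128).
Largest index with value ≤ 7626: n = 62 (giving 7626).
Indices 24 through 62: 39 terms.

39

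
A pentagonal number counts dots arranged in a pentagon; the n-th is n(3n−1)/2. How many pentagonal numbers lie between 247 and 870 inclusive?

12

The n-th pentagonal number is n(3n−1)/2.
Smallest index with value ≥ 247: n = 13 (giving 247).
Largest index with value ≤ 870: n = 24 (giving 852).
Indices 13 through 24: 12 terms.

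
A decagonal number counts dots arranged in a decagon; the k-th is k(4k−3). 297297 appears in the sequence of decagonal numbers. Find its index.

Set n(4n−3) = 297297, giving 4n² − 3n − 297297 = 0.
So n = (3 + 2181) / 8 = 2184/8 = 273.
Check: 273·(4·273 − 3) = 297297. ✓

273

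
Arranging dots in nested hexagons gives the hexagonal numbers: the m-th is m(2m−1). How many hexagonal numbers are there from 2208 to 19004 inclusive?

64

The n-th hexagonal number is n(2n−1).
Smallest index with value ≥ 2208: n = 34 (giving 2278).
Largest index with value ≤ 19004: n = 97 (giving 18721).
Indices 34 through 97: 64 terms.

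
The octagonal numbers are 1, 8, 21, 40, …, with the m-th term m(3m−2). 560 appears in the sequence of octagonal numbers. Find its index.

14

Set n(3n−2) = 560, giving 3n² − 2n − 560 = 0.
The discriminant is 4 + 12·560 = 6724, and √6724 = 82.
So n = (2 + 82) / 6 = 84/6 = 14.
Check: 14·(3·14 − 2) = 560. ✓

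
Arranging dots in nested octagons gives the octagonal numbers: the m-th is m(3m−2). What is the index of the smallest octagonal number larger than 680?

Solve n(3n−2) > 680 for integer n.
The largest n with value ≤ 680 is 15 (since 645 ≤ 680 < 736), so the first above is n = 16, value 736.

16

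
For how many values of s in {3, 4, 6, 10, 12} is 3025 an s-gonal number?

2

s = 3: P(3, 77) = 3003 and P(3, 78) = 3081; 3025 is not s-gonal.
s = 4: P(4, 55) = 3025. ✓
s = 6: P(6, 39) = 3003 and P(6, 40) = 3160; 3025 is not s-gonal.
s = 10: P(10, 27) = 2835 and P(10, 28) = 3052; 3025 is not s-gonal.
s = 12: P(12, 25) = 3025. ✓
Hits: s ∈ {4, 12} → 2.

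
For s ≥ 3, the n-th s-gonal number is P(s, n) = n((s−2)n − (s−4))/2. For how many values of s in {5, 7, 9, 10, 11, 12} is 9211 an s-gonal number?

1

s = 5: P(5, 78) = 9087 and P(5, 79) = 9322; 9211 is not s-gonal.
s = 7: P(7, 61) = 9211. ✓
s = 9: P(9, 51) = 8976 and P(9, 52) = 9334; 9211 is not s-gonal.
s = 10: P(10, 48) = 9072 and P(10, 49) = 9457; 9211 is not s-gonal.
s = 11: P(11, 45) = 8955 and P(11, 46) = 9361; 9211 is not s-gonal.
s = 12: P(12, 43) = 9073 and P(12, 44) = 9504; 9211 is not s-gonal.
Hits: s ∈ {7} → 1.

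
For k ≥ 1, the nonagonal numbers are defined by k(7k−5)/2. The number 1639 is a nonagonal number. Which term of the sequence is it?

Set n(7n−5)/2 = 1639, giving 7n² − 5n − 3278 = 0.
So n = (5 + 303) / 14 = 308/14 = 22.

22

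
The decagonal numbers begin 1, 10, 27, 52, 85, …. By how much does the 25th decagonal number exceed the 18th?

25·(4·25 − 3) = 2425 and 18·(4·18 − 3) = 1242.
Difference: 2425 − 1242 = 1183.

1183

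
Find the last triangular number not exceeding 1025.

Solve n(n+1)/2 ≤ 1025 for integer n.
n = 44 gives 990 ≤ 1025, while n = 45 gives 1035 > 1025; so the answer is 990.

990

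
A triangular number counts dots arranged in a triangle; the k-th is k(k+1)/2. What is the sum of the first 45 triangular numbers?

16215

Σ i(i+1)/2 = (Σi² + Σi) / 2 over i = 1..45.
Σi = 1035 and Σi² = 31395.
(1·31395 + 1·1035) / 2 = 32430/2 = 16215.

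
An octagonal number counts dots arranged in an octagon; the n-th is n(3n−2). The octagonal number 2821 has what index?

31

Set n(3n−2) = 2821, giving 3n² − 2n − 2821 = 0.
The discriminant is 4 + 12·2821 = 33856, and √33856 = 184.
So n = (2 + 184) / 6 = 186/6 = 31.
Check: 31·(3·31 − 2) = 2821. ✓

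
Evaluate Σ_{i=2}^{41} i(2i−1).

46780

Σ i(2i−1) = 2Σi² − Σi over i = 2..41.
Σi = 861 − 1 = 860 and Σi² = 23821 − 1 = 23820.
2·23820 − 1·860 = 46780.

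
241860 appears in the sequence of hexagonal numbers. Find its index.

348

Set n(2n−1) = 241860, giving 2n² − n − 241860 = 0.
The discriminant is 1 + 8·241860 = 1934881, and √1934881 = 1391.
So n = (1 + 1391) / 4 = 1392/4 = 348.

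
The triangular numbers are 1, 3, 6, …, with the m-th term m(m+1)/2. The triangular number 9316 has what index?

136

Set n(n+1)/2 = 9316, giving n² + n − 18632 = 0.
So n = (-1 + 273) / 2 = 272/2 = 136.
Check: 136·137/2 = 9316. ✓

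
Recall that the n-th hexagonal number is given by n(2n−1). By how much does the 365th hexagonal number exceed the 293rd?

94680

365·(2·365 − 1) = 266085 and 293·(2·293 − 1) = 171405.
Difference: 266085 − 171405 = 94680.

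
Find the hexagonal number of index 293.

The 293rd hexagonal number is n(2n−1) with n = 293.
293·(2·293 − 1) = 293·585 = 171405.

171405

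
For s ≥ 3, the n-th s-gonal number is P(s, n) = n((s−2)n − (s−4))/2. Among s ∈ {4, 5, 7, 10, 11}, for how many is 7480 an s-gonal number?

1

s = 4: P(4, 86) = 7396 and P(4, 87) = 7569; 7480 is not s-gonal.
s = 5: P(5, 70) = 7315 and P(5, 71) = 7526; 7480 is not s-gonal.
s = 7: P(7, 55) = 7480. ✓
s = 10: P(10, 43) = 7267 and P(10, 44) = 7612; 7480 is not s-gonal.
s = 11: P(11, 41) = 7421 and P(11, 42) = 7791; 7480 is not s-gonal.
Hits: s ∈ {7} → 1.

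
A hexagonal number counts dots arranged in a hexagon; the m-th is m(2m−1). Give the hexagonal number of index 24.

The 24th hexagonal number is n(2n−1) with n = 24.
24·(2·24 − 1) = 24·47 = 1128.

1128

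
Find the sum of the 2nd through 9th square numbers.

284

Σ_{i=2}^{9} i² = 285 − 1 = 284.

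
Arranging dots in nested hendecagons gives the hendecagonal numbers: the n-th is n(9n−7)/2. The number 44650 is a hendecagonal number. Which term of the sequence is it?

100

Set n(9n−7)/2 = 44650, giving 9n² − 7n − 89300 = 0.
The discriminant is 49 + 72·44650 = 3214849, and √3214849 = 1793.
So n = (7 + 1793) / 18 = 1800/18 = 100.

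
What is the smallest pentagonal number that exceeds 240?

247

Solve n(3n−1)/2 > 240 for integer n.
The largest n with value ≤ 240 is 12 (since 210 ≤ 240 < 247), so the first above is n = 13, value 247.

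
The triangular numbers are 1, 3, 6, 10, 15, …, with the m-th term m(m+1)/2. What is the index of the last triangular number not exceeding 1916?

Solve n(n+1)/2 ≤ 1916 for integer n.
n = 61 gives 1891 ≤ 1916, while n = 62 gives 1953 > 1916; so the answer is index 61.

61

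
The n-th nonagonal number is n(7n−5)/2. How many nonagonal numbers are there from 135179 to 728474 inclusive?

260

The n-th nonagonal number is n(7n−5)/2.
Smallest index with value ≥ 135179: n = 197 (giving 135339).
Largest index with value ≤ 728474: n = 456 (giving 726636).
Indices 197 through 456: 260 terms.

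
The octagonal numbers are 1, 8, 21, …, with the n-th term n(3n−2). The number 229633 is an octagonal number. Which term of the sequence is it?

Set n(3n−2) = 229633, giving 3n² − 2n − 229633 = 0.
The discriminant is 4 + 12·229633 = 2755600, and √2755600 = 1660.
So n = (2 + 1660) / 6 = 1662/6 = 277.
Check: 277·(3·277 − 2) = 229633. ✓

277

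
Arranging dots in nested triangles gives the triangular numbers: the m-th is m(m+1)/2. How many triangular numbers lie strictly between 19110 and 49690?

119

The n-th triangular number is n(n+1)/2.
Smallest index with value > 19110: n = 196 (giving 19306).
Largest index with value < 49690: n = 314 (giving 49455).
Indices 196 through 314: 119 terms.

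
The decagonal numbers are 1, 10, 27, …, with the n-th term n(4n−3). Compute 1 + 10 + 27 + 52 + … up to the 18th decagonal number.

Σ i(4i−3) = 4Σi² − 3Σi over i = 1..18.
Σi = 171 and Σi² = 2109.
4·2109 − 3·171 = 7923.

7923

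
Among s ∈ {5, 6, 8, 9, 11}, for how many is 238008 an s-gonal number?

s = 5: P(5, 398) = 237407 and P(5, 399) = 238602; 238008 is not s-gonal.
s = 6: P(6, 345) = 237705 and P(6, 346) = 239086; 238008 is not s-gonal.
s = 8: P(8, 282) = 238008. ✓
s = 9: P(9, 261) = 237771 and P(9, 262) = 239599; 238008 is not s-gonal.
s = 11: P(11, 230) = 237245 and P(11, 231) = 239316; 238008 is not s-gonal.
Hits: s ∈ {8} → 1.

1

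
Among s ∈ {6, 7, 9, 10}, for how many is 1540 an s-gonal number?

2

s = 6: P(6, 28) = 1540. ✓
s = 7: P(7, 25) = 1525 and P(7, 26) = 1651; 1540 is not s-gonal.
s = 9: P(9, 21) = 1491 and P(9, 22) = 1639; 1540 is not s-gonal.
s = 10: P(10, 20) = 1540. ✓
Hits: s ∈ {6, 10} → 2.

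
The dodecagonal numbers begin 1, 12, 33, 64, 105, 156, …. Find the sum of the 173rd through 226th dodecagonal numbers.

Σ i(5i−4) = 5Σi² − 4Σi over i = 173..226.
Σi = 25651 − 14878 = 10773 and Σi² = 3873301 − 1710970 = 2162331.
5·2162331 − 4·10773 = 10768563.

10768563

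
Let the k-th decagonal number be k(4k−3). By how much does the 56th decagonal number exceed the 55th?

441

Consecutive decagonal numbers differ by 8n − 7: here 8·56 − 7 = 441.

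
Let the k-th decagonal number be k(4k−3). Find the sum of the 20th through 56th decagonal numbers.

226366

Σ i(4i−3) = 4Σi² − 3Σi over i = 20..56.
Σi = 1596 − 190 = 1406 and Σi² = 60116 − 2470 = 57646.
4·57646 − 3·1406 = 226366.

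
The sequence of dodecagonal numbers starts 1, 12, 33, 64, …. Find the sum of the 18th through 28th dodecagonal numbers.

28633

Σ i(5i−4) = 5Σi² − 4Σi over i = 18..28.
Σi = 406 − 153 = 253 and Σi² = 7714 − 1785 = 5929.
5·5929 − 4·253 = 28633.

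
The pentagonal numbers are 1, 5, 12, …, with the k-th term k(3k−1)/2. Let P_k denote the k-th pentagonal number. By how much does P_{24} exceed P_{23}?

Consecutive pentagonal numbers differ by 3n − 2: here 3·24 − 2 = 70.

70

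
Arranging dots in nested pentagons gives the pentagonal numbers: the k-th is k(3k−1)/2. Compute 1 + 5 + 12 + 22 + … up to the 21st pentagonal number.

Σ i(3i−1)/2 = (3Σi² − Σi) / 2 over i = 1..21.
Σi = 231 and Σi² = 3311.
(3·3311 − 1·231) / 2 = 9702/2 = 4851.

4851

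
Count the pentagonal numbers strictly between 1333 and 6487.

The n-th pentagonal number is n(3n−1)/2.
Smallest index with value > 1333: n = 30 (giving 1335).
Largest index with value < 6487: n = 65 (giving 6305).
Indices 30 through 65: 36 terms.

36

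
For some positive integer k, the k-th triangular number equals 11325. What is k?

Set n(n+1)/2 = 11325, giving n² + n − 22650 = 0.
The discriminant is 1 + 8·11325 = 90601, and √90601 = 301.
So n = (-1 + 301) / 2 = 300/2 = 150.

150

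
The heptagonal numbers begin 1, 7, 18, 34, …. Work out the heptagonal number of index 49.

5929

The 49th heptagonal number is n(5n−3)/2 with n = 49.
49·(5·49 − 3)/2 = 49·242/2 = 49·121 = 5929.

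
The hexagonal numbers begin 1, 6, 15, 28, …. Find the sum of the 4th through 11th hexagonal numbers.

924

Σ i(2i−1) = 2Σi² − Σi over i = 4..11.
Σi = 66 − 6 = 60 and Σi² = 506 − 14 = 492.
2·492 − 1·60 = 924.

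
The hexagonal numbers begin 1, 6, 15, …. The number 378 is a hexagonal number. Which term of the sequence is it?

14

Set n(2n−1) = 378, giving 2n² − n − 378 = 0.
The discriminant is 1 + 8·378 = 3025, and √3025 = 55.
So n = (1 + 55) / 4 = 56/4 = 14.
Check: 14·(2·14 − 1) = 378. ✓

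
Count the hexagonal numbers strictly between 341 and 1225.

11

The n-th hexagonal number is n(2n−1).
Smallest index with value > 341: n = 14 (giving 378).
Largest index with value < 1225: n = 24 (giving 1128).
Indices 14 through 24: 11 terms.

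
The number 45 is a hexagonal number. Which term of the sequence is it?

5

Set n(2n−1) = 45, giving 2n² − n − 45 = 0.
So n = (1 + 19) / 4 = 20/4 = 5.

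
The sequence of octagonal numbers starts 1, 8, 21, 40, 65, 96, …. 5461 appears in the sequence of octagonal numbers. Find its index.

Set n(3n−2) = 5461, giving 3n² − 2n − 5461 = 0.
The discriminant is 4 + 12·5461 = 65536, and √65536 = 256.
So n = (2 + 256) / 6 = 258/6 = 43.

43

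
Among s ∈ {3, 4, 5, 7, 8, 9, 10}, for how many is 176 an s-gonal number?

2

s = 3: P(3, 18) = 171 and P(3, 19) = 190; 176 is not s-gonal.
s = 4: P(4, 13) = 169 and P(4, 14) = 196; 176 is not s-gonal.
s = 5: P(5, 11) = 176. ✓
s = 7: P(7, 8) = 148 and P(7, 9) = 189; 176 is not s-gonal.
s = 8: P(8, 8) = 176. ✓
s = 9: P(9, 7) = 154 and P(9, 8) = 204; 176 is not s-gonal.
s = 10: P(10, 7) = 175 and P(10, 8) = 232; 176 is not s-gonal.
Hits: s ∈ {5, 8} → 2.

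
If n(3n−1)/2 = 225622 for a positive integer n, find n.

388

Set n(3n−1)/2 = 225622, giving 3n² − n − 451244 = 0.
The discriminant is 1 + 24·225622 = 5414929, and √5414929 = 2327.
So n = (1 + 2327) / 6 = 2328/6 = 388.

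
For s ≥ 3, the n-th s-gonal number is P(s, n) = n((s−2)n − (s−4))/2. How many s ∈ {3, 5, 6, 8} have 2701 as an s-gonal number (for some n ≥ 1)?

s = 3: P(3, 73) = 2701. ✓
s = 5: P(5, 42) = 2625 and P(5, 43) = 2752; 2701 is not s-gonal.
s = 6: P(6, 37) = 2701. ✓
s = 8: P(8, 30) = 2640 and P(8, 31) = 2821; 2701 is not s-gonal.
Hits: s ∈ {3, 6} → 2.

2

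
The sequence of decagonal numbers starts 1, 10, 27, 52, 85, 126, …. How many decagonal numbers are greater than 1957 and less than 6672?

The n-th decagonal number is n(4n−3).
Smallest index with value > 1957: n = 23 (giving 2047).
Largest index with value < 6672: n = 41 (giving 6601).
Indices 23 through 41: 19 terms.

19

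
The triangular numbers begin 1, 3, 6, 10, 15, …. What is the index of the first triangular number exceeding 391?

28

Solve n(n+1)/2 > 391 for integer n.
The largest n with value ≤ 391 is 27 (since 378 ≤ 391 < 406), so the first above is n = 28, value 406.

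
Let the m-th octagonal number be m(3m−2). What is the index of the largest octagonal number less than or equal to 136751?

Solve n(3n−2) ≤ 136751 for integer n.
n = 213 gives 135681 ≤ 136751, while n = 214 gives 136960 > 136751; so the answer is index 213.

213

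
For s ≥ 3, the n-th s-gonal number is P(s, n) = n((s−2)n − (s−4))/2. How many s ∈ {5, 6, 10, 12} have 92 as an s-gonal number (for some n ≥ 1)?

1

s = 5: P(5, 8) = 92. ✓
s = 6: P(6, 7) = 91 and P(6, 8) = 120; 92 is not s-gonal.
s = 10: P(10, 5) = 85 and P(10, 6) = 126; 92 is not s-gonal.
s = 12: P(12, 4) = 64 and P(12, 5) = 105; 92 is not s-gonal.
Hits: s ∈ {5} → 1.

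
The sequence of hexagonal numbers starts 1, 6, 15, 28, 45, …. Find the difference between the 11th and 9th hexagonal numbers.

11·(2·11 − 1) = 231 and 9·(2·9 − 1) = 153.
Difference: 231 − 153 = 78.

78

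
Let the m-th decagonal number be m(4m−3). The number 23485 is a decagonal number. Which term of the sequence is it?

Set n(4n−3) = 23485, giving 4n² − 3n − 23485 = 0.
The discriminant is 9 + 16·23485 = 375769, and √375769 = 613.
So n = (3 + 613) / 8 = 616/8 = 77.

77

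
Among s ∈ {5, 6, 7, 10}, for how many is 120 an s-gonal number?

s = 5: P(5, 9) = 117 and P(5, 10) = 145; 120 is not s-gonal.
s = 6: P(6, 8) = 120. ✓
s = 7: P(7, 7) = 112 and P(7, 8) = 148; 120 is not s-gonal.
s = 10: P(10, 5) = 85 and P(10, 6) = 126; 120 is not s-gonal.
Hits: s ∈ {6} → 1.

1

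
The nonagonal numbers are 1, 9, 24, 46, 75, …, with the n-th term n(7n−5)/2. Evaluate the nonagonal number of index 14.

The 14th nonagonal number is n(7n−5)/2 with n = 14.
14·(7·14 − 5)/2 = 14·93/2 = 651.

651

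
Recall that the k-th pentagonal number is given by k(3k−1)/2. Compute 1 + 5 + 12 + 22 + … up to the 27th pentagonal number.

10206

Σ i(3i−1)/2 = (3Σi² − Σi) / 2 over i = 1..27.
Σi = 378 and Σi² = 6930.
(3·6930 − 1·378) / 2 = 20412/2 = 10206.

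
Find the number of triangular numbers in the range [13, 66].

The n-th triangular number is n(n+1)/2.
Smallest index with value ≥ 13: n = 5 (giving 15).
Largest index with value ≤ 66: n = 11 (giving 66).
Indices 5 through 11: 7 terms.

7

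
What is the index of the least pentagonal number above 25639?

131

Solve n(3n−1)/2 > 25639 for integer n.
The largest n with value ≤ 25639 is 130 (since 25285 ≤ 25639 < 25676), so the first above is n = 131, value 25676.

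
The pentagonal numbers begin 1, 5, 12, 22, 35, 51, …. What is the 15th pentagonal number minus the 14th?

Consecutive pentagonal numbers differ by 3n − 2: here 3·15 − 2 = 43.

43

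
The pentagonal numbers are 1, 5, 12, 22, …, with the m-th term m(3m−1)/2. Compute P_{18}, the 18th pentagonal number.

The 18th pentagonal number is n(3n−1)/2 with n = 18.
18·(3·18 − 1)/2 = 18·53/2 = 477.

477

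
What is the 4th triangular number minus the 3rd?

4

Consecutive triangular numbers differ by n: T_{4} − T_{3} = 4.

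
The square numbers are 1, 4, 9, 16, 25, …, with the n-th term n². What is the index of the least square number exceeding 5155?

72

Solve n² > 5155 for integer n.
The largest n with value ≤ 5155 is 71 (since 5041 ≤ 5155 < 5184), so the first above is n = 72, value 5184.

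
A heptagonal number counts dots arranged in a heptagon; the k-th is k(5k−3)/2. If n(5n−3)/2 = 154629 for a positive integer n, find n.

249

Set n(5n−3)/2 = 154629, giving 5n² − 3n − 309258 = 0.
The discriminant is 9 + 40·154629 = 6185169, and √6185169 = 2487.
So n = (3 + 2487) / 10 = 2490/10 = 249.
Check: 249·(5·249 − 3)/2 = 154629. ✓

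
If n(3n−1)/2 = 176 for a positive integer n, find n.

Set n(3n−1)/2 = 176, giving 3n² − n − 352 = 0.
The discriminant is 1 + 24·176 = 4225, and √4225 = 65.
So n = (1 + 65) / 6 = 66/6 = 11.

11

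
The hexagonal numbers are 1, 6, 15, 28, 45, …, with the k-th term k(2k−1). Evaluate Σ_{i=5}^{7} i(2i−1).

Σ i(2i−1) = 2Σi² − Σi over i = 5..7.
Σi = 28 − 10 = 18 and Σi² = 140 − 30 = 110.
2·110 − 1·18 = 202.

202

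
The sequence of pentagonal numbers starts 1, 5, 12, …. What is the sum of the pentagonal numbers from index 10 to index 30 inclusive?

Σ i(3i−1)/2 = (3Σi² − Σi) / 2 over i = 10..30.
Σi = 465 − 45 = 420 and Σi² = 9455 − 285 = 9170.
(3·9170 − 1·420) / 2 = 27090/2 = 13545.

13545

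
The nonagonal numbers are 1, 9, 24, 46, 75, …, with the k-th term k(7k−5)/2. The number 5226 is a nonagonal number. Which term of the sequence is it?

Set n(7n−5)/2 = 5226, giving 7n² − 5n − 10452 = 0.
The discriminant is 25 + 56·5226 = 292681, and √292681 = 541.
So n = (5 + 541) / 14 = 546/14 = 39.

39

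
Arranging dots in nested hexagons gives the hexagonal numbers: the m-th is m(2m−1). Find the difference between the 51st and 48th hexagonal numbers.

591

51·(2·51 − 1) = 5151 and 48·(2·48 − 1) = 4560.
Difference: 5151 − 4560 = 591.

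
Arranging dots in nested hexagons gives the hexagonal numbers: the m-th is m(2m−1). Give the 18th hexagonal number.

The 18th hexagonal number is n(2n−1) with n = 18.
18·(2·18 − 1) = 18·35 = 630.

630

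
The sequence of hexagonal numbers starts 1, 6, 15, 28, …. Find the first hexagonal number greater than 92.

120

Solve n(2n−1) > 92 for integer n.
The largest n with value ≤ 92 is 7 (since 91 ≤ 92 < 120), so the first above is n = 8, value 120.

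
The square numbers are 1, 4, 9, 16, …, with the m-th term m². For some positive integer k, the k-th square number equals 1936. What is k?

We need n² = 1936, so n = √1936 = 44.
Check: 44² = 1936. ✓

44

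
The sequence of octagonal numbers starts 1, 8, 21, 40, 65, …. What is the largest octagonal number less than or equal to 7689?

7400

Solve n(3n−2) ≤ 7689 for integer n.
n = 50 gives 7400 ≤ 7689, while n = 51 gives 7701 > 7689; so the answer is 7400.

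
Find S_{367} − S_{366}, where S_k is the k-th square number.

733

n² − (n−1)² = 2n − 1, so 367² − 366² = 2·367 − 1 = 733.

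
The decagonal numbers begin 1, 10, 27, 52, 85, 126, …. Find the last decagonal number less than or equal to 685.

Solve n(4n−3) ≤ 685 for integer n.
n = 13 gives 637 ≤ 685, while n = 14 gives 742 > 685; so the answer is 637.

637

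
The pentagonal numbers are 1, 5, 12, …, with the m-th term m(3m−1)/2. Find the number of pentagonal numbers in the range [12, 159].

The n-th pentagonal number is n(3n−1)/2.
Smallest index with value ≥ 12: n = 3 (giving 12).
Largest index with value ≤ 159: n = 10 (giving 145).
Indices 3 through 10: 8 terms.

8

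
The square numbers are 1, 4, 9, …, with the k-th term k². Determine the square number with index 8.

8² = 64.

64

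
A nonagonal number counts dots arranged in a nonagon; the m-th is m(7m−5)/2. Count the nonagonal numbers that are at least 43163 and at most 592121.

300

The n-th nonagonal number is n(7n−5)/2.
Smallest index with value ≥ 43163: n = 112 (giving 43624).
Largest index with value ≤ 592121: n = 411 (giving 590196).
Indices 112 through 411: 300 terms.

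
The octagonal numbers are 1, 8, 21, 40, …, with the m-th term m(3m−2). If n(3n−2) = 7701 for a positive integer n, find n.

51

Set n(3n−2) = 7701, giving 3n² − 2n − 7701 = 0.
The discriminant is 4 + 12·7701 = 92416, and √92416 = 304.
So n = (2 + 304) / 6 = 306/6 = 51.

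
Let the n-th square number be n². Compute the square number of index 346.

346² = 119716.

119716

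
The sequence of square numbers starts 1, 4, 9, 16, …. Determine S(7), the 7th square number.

7² = 49.

49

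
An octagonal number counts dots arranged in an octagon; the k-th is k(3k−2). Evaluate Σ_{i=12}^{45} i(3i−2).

90729

Σ i(3i−2) = 3Σi² − 2Σi over i = 12..45.
Σi = 1035 − 66 = 969 and Σi² = 31395 − 506 = 30889.
3·30889 − 2·969 = 90729.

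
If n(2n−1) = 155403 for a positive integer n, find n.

279

Set n(2n−1) = 155403, giving 2n² − n − 155403 = 0.
The discriminant is 1 + 8·155403 = 1243225, and √1243225 = 1115.
So n = (1 + 1115) / 4 = 1116/4 = 279.
Check: 279·(2·279 − 1) = 155403. ✓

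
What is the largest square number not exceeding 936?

Solve n² ≤ 936 for integer n.
n = 30 gives 900 ≤ 936, while n = 31 gives 961 > 936; so the answer is 900.

900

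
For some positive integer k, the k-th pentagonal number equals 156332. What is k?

323

Set n(3n−1)/2 = 156332, giving 3n² − n − 312664 = 0.
The discriminant is 1 + 24·156332 = 3751969, and √3751969 = 1937.
So n = (1 + 1937) / 6 = 1938/6 = 323.
Check: 323·(3·323 − 1)/2 = 156332. ✓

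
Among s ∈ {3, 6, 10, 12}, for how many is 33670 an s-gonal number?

2

s = 3: P(3, 259) = 33670. ✓
s = 6: P(6, 130) = 33670. ✓
s = 10: P(10, 92) = 33580 and P(10, 93) = 34317; 33670 is not s-gonal.
s = 12: P(12, 82) = 33292 and P(12, 83) = 34113; 33670 is not s-gonal.
Hits: s ∈ {3, 6} → 2.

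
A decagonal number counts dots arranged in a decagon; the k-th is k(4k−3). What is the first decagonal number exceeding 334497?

335530

Solve n(4n−3) > 334497 for integer n.
The largest n with value ≤ 334497 is 289 (since 333217 ≤ 334497 < 335530), so the first above is n = 290, value 335530.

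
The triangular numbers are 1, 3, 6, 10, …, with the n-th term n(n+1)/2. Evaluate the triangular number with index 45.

The 45th triangular number is n(n+1)/2 with n = 45.
45·46/2 = 2070/2 = 1035.

1035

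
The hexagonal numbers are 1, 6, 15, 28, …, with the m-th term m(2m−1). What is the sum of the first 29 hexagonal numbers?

16675

Σ i(2i−1) = 2Σi² − Σi over i = 1..29.
Σi = 435 and Σi² = 8555.
2·8555 − 1·435 = 16675.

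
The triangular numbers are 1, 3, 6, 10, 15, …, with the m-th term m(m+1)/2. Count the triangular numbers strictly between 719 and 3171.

The n-th triangular number is n(n+1)/2.
Smallest index with value > 719: n = 38 (giving 741).
Largest index with value < 3171: n = 79 (giving 3160).
Indices 38 through 79: 42 terms.

42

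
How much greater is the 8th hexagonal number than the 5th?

75

8·(2·8 − 1) = 120 and 5·(2·5 − 1) = 45.
Difference: 120 − 45 = 75.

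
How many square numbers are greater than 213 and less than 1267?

The n-th square number is n².
Smallest index with value > 213: n = 15 (giving 225).
Largest index with value < 1267: n = 35 (giving 1225).
Indices 15 through 35: 21 terms.

21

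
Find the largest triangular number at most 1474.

Solve n(n+1)/2 ≤ 1474 for integer n.
n = 53 gives 1431 ≤ 1474, while n = 54 gives 1485 > 1474; so the answer is 1431.

1431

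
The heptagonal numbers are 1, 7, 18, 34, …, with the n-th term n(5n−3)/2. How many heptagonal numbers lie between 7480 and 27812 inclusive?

51

The n-th heptagonal number is n(5n−3)/2.
Smallest index with value ≥ 7480: n = 55 (giving 7480).
Largest index with value ≤ 27812: n = 105 (giving 27405).
Indices 55 through 105: 51 terms.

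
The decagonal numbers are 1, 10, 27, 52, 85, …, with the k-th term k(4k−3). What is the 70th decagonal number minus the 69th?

Consecutive decagonal numbers differ by 8n − 7: here 8·70 − 7 = 553.

553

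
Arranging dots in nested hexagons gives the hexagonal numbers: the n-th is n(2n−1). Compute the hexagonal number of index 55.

55·(2·55 − 1) = 55·109 = 5995.

5995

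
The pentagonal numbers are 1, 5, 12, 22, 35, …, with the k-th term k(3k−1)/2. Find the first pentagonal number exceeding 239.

247

Solve n(3n−1)/2 > 239 for integer n.
The largest n with value ≤ 239 is 12 (since 210 ≤ 239 < 247), so the first above is n = 13, value 247.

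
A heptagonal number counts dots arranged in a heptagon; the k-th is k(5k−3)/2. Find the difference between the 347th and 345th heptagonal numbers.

347·(5·347 − 3)/2 = 300502 and 345·(5·345 − 3)/2 = 297045.
Difference: 300502 − 297045 = 3457.

3457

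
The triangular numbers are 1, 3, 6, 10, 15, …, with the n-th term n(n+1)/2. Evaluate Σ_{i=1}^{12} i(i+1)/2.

364

Σ i(i+1)/2 = (Σi² + Σi) / 2 over i = 1..12.
Σi = 78 and Σi² = 650.
(1·650 + 1·78) / 2 = 728/2 = 364.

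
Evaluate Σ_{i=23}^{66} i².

Σ_{i=23}^{66} i² = 98021 − 3795 = 94226.

94226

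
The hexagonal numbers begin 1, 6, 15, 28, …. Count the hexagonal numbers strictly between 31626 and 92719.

89

The n-th hexagonal number is n(2n−1).
Smallest index with value > 31626: n = 127 (giving 32131).
Largest index with value < 92719: n = 215 (giving 92235).
Indices 127 through 215: 89 terms.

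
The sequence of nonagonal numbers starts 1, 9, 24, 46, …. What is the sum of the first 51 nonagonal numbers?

156026

Σ i(7i−5)/2 = (7Σi² − 5Σi) / 2 over i = 1..51.
Σi = 1326 and Σi² = 45526.
(7·45526 − 5·1326) / 2 = 312052/2 = 156026.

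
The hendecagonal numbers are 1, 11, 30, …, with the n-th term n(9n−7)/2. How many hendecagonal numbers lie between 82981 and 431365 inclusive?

The n-th hendecagonal number is n(9n−7)/2.
Smallest index with value ≥ 82981: n = 137 (giving 83981).
Largest index with value ≤ 431365: n = 310 (giving 431365).
Indices 137 through 310: 174 terms.

174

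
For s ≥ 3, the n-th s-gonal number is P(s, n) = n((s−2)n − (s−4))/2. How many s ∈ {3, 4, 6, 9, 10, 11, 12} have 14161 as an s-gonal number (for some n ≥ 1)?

s = 3: P(3, 167) = 14028 and P(3, 168) = 14196; 14161 is not s-gonal.
s = 4: P(4, 119) = 14161. ✓
s = 6: P(6, 84) = 14028 and P(6, 85) = 14365; 14161 is not s-gonal.
s = 9: P(9, 63) = 13734 and P(9, 64) = 14176; 14161 is not s-gonal.
s = 10: P(10, 59) = 13747 and P(10, 60) = 14220; 14161 is not s-gonal.
s = 11: P(11, 56) = 13916 and P(11, 57) = 14421; 14161 is not s-gonal.
s = 12: P(12, 53) = 13833 and P(12, 54) = 14364; 14161 is not s-gonal.
Hits: s ∈ {4} → 1.

1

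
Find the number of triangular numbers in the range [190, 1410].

The n-th triangular number is n(n+1)/2.
Smallest index with value ≥ 190: n = 19 (giving 190).
Largest index with value ≤ 1410: n = 52 (giving 1378).
Indices 19 through 52: 34 terms.

34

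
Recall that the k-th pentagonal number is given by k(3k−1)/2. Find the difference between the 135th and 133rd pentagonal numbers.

803

135·(3·135 − 1)/2 = 27270 and 133·(3·133 − 1)/2 = 26467.
Difference: 27270 − 26467 = 803.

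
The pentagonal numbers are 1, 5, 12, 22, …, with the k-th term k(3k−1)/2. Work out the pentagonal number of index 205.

62935

The 205th pentagonal number is n(3n−1)/2 with n = 205.
205·(3·205 − 1)/2 = 205·614/2 = 205·307 = 62935.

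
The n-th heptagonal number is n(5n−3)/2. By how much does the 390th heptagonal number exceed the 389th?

1946

Consecutive heptagonal numbers differ by 5n − 4: here 5·390 − 4 = 1946.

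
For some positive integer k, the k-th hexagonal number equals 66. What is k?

Set n(2n−1) = 66, giving 2n² − n − 66 = 0.
The discriminant is 1 + 8·66 = 529, and √529 = 23.
So n = (1 + 23) / 4 = 24/4 = 6.

6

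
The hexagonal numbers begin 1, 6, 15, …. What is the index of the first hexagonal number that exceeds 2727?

Solve n(2n−1) > 2727 for integer n.
The largest n with value ≤ 2727 is 37 (since 2701 ≤ 2727 < 2850), so the first above is n = 38, value 2850.

38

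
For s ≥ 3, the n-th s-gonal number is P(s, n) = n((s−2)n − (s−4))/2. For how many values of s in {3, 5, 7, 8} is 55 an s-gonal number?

2

s = 3: P(3, 10) = 55. ✓
s = 5: P(5, 6) = 51 and P(5, 7) = 70; 55 is not s-gonal.
s = 7: P(7, 5) = 55. ✓
s = 8: P(8, 4) = 40 and P(8, 5) = 65; 55 is not s-gonal.
Hits: s ∈ {3, 7} → 2.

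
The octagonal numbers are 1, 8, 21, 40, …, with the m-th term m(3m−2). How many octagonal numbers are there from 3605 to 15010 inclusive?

The n-th octagonal number is n(3n−2).
Smallest index with value ≥ 3605: n = 35 (giving 3605).
Largest index with value ≤ 15010: n = 71 (giving 14981).
Indices 35 through 71: 37 terms.

37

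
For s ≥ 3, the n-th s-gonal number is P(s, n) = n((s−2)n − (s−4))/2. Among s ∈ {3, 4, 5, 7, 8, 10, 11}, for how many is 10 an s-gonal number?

s = 3: P(3, 4) = 10. ✓
s = 4: P(4, 3) = 9 and P(4, 4) = 16; 10 is not s-gonal.
s = 5: P(5, 2) = 5 and P(5, 3) = 12; 10 is not s-gonal.
s = 7: P(7, 2) = 7 and P(7, 3) = 18; 10 is not s-gonal.
s = 8: P(8, 2) = 8 and P(8, 3) = 21; 10 is not s-gonal.
s = 10: P(10, 2) = 10. ✓
s = 11: P(11, 1) = 1 and P(11, 2) = 11; 10 is not s-gonal.
Hits: s ∈ {3, 10} → 2.

2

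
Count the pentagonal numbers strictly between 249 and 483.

The n-th pentagonal number is n(3n−1)/2.
Smallest index with value > 249: n = 14 (giving 287).
Largest index with value < 483: n = 18 (giving 477).
Indices 14 through 18: 5 terms.

5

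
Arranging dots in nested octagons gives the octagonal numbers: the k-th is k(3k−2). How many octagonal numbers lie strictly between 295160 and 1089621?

The n-th octagonal number is n(3n−2).
Smallest index with value > 295160: n = 315 (giving 297045).
Largest index with value < 1089621: n = 602 (giving 1086008).
Indices 315 through 602: 288 terms.

288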